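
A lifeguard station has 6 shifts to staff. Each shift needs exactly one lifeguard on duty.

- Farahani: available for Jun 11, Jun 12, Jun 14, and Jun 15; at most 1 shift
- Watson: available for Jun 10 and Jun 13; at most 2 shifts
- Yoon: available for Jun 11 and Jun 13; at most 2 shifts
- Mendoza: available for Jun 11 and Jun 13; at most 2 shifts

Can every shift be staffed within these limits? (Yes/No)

No

Total capacity is 7 and 6 slots are needed, so capacity alone doesn't rule it out.
Shifts {Jun 12, Jun 14} need 2 worker-slots in total, but the lifeguards available for any of those shifts (Farahani) can supply at most 1 among them. So no valid schedule exists.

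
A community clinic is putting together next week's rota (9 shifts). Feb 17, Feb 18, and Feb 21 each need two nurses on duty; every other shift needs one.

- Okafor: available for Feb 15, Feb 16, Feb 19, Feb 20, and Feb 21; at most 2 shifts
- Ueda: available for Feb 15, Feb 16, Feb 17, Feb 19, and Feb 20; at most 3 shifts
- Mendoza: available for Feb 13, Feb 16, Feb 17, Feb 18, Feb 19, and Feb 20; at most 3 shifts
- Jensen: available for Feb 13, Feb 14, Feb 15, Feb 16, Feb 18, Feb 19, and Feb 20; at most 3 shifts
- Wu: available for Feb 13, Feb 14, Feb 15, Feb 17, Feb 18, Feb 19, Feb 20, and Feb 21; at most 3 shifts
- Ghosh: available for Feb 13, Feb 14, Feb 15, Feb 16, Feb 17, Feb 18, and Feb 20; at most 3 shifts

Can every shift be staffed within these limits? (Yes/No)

Feb 21 can only be covered by Okafor and Wu, so that assignment is forced.
One valid schedule: Feb 13→Mendoza, Feb 14→Jensen, Feb 15→Okafor, Feb 16→Ueda, Feb 17→Ueda+Mendoza, Feb 18→Mendoza+Jensen, Feb 19→Ueda, Feb 20→Jensen, Feb 21→Okafor+Wu.
Loads: Okafor 2/2, Ueda 3/3, Mendoza 3/3, Jensen 3/3, Wu 1/3, Ghosh 0/3 — all within limits.

Yes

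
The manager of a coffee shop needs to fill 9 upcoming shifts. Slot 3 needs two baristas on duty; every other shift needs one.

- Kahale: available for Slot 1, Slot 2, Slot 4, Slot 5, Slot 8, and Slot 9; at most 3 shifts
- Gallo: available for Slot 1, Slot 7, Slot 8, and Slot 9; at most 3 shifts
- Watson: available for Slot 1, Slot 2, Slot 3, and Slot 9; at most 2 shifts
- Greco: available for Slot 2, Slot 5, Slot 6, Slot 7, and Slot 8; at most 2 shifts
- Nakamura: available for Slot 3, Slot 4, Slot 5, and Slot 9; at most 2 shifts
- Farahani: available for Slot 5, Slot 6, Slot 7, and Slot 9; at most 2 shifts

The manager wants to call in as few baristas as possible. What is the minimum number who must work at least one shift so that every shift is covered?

5

10 slots to fill and no one can take more than 3, so at least ⌈10/3⌉ = 4 baristas are needed.
No set of 4 baristas can cover every shift (each such set leaves at least one shift with no one available or exceeds a cap).
Kahale, Gallo, Watson, Greco, and Nakamura alone can cover everything: Slot 1→Kahale, Slot 2→Kahale, Slot 3→Watson+Nakamura, Slot 4→Kahale, Slot 5→Greco, Slot 6→Greco, Slot 7→Gallo, Slot 8→Gallo, Slot 9→Gallo.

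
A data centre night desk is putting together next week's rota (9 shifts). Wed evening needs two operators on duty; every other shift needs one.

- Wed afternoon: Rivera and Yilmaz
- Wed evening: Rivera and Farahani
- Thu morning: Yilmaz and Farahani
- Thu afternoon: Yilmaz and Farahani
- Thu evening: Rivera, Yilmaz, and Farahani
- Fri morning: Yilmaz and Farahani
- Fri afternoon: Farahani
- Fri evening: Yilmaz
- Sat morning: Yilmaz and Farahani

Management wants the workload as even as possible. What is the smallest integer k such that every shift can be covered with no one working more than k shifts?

With 3 operators and 10 worker-slots to fill, someone must work at least ⌈10/3⌉ = 4 shifts, so k ≥ 4.
k = 4 works: Wed afternoon→Rivera, Wed evening→Rivera+Farahani, Thu morning→Yilmaz, Thu afternoon→Yilmaz, Thu evening→Rivera, Fri morning→Yilmaz, Fri afternoon→Farahani, Fri evening→Yilmaz, Sat morning→Farahani.
Loads: Rivera 3, Yilmaz 4, Farahani 3 — all ≤ 4.

4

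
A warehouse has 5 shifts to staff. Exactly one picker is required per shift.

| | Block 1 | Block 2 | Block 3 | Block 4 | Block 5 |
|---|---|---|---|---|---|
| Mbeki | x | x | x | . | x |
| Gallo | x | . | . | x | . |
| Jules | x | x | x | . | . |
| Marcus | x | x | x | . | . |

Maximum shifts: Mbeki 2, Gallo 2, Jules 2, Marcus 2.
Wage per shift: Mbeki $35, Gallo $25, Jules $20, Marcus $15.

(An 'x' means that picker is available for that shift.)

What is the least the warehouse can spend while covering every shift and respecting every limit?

Block 4 can only be covered by Gallo, so that assignment is forced.
Block 5 can only be covered by Mbeki, so that assignment is forced.
Picking the cheapest available picker for each shift independently would cost $105, but that ignores the shift limits.
An optimal schedule: Block 1→Jules, Block 2→Marcus, Block 3→Marcus, Block 4→Gallo, Block 5→Mbeki.
Total: 20 + 15 + 15 + 25 + 35 = $110.

$110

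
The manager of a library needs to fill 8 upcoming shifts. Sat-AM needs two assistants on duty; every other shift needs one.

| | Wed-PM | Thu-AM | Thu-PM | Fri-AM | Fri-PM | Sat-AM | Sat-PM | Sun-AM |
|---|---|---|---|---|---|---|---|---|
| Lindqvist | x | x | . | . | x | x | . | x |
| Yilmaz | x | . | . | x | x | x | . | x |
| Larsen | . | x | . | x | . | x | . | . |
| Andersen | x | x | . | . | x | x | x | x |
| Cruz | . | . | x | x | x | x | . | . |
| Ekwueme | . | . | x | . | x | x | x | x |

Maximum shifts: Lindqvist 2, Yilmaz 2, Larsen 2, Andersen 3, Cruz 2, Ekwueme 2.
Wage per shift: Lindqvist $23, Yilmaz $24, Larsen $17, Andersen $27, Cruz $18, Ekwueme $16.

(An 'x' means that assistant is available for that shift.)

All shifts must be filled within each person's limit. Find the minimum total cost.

Picking the cheapest available assistant for each shift independently would cost $154, but that ignores the shift limits.
An optimal schedule: Wed-PM→Lindqvist, Thu-AM→Larsen, Thu-PM→Ekwueme, Fri-AM→Larsen, Fri-PM→Cruz, Sat-AM→Cruz+Yilmaz, Sat-PM→Ekwueme, Sun-AM→Lindqvist.
Total: 23 + 17 + 16 + 17 + 18 + 18 + 24 + 16 + 23 = $172.

$172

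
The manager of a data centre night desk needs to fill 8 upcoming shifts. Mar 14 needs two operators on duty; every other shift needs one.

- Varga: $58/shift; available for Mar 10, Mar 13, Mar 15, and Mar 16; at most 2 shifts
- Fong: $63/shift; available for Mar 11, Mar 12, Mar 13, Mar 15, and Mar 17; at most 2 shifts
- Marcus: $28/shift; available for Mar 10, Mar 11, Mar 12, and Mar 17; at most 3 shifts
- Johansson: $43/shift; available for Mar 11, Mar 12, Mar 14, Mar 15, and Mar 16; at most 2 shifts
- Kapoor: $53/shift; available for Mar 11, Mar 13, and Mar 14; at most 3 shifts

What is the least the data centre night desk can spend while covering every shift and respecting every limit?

Mar 14 can only be covered by Johansson and Kapoor, so that assignment is forced.
Picking the cheapest available operator for each shift independently would cost $347, but that ignores the shift limits.
An optimal schedule: Mar 10→Marcus, Mar 11→Kapoor, Mar 12→Marcus, Mar 13→Kapoor, Mar 14→Johansson+Kapoor, Mar 15→Varga, Mar 16→Johansson, Mar 17→Marcus.
Total: 28 + 53 + 28 + 53 + 43 + 53 + 58 + 43 + 28 = $387.

$387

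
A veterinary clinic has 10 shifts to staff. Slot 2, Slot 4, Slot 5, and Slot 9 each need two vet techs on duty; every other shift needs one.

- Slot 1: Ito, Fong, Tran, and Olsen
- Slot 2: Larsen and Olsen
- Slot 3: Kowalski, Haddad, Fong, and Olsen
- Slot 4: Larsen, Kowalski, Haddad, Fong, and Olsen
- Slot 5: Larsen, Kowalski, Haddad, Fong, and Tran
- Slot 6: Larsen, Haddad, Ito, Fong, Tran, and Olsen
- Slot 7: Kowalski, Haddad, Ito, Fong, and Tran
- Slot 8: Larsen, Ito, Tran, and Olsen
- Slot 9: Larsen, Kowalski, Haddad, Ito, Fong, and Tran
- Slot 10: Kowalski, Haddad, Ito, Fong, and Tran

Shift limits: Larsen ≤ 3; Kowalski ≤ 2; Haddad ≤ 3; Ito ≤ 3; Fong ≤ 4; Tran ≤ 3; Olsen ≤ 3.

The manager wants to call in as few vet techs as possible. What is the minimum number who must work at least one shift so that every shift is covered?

14 slots to fill and no one can take more than 4, so at least ⌈14/4⌉ = 4 vet techs are needed.
Any 4 vet techs together have capacity at most 4+3+3+3 = 13 < 14 slots, so 4 can never suffice.
Larsen, Kowalski, Haddad, Ito, and Olsen alone can cover everything: Slot 1→Ito, Slot 2→Larsen+Olsen, Slot 3→Kowalski, Slot 4→Haddad+Olsen, Slot 5→Larsen+Kowalski, Slot 6→Olsen, Slot 7→Haddad, Slot 8→Larsen, Slot 9→Haddad+Ito, Slot 10→Ito.

5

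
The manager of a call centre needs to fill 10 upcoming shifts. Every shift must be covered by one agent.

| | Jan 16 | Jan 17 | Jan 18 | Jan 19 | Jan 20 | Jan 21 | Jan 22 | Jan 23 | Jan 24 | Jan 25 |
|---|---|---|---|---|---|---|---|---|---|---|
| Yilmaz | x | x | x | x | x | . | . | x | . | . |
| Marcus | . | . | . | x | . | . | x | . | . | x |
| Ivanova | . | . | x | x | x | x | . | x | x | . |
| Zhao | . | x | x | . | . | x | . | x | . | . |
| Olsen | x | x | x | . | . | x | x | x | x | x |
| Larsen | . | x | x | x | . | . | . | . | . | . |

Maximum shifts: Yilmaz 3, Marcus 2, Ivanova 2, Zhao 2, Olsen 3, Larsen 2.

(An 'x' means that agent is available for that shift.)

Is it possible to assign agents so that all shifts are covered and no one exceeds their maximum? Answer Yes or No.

Yes

One valid schedule: Jan 16→Yilmaz, Jan 17→Yilmaz, Jan 18→Zhao, Jan 19→Larsen, Jan 20→Yilmaz, Jan 21→Ivanova, Jan 22→Marcus, Jan 23→Zhao, Jan 24→Ivanova, Jan 25→Marcus.
Loads: Yilmaz 3/3, Marcus 2/2, Ivanova 2/2, Zhao 2/2, Olsen 0/3, Larsen 1/2 — all within limits.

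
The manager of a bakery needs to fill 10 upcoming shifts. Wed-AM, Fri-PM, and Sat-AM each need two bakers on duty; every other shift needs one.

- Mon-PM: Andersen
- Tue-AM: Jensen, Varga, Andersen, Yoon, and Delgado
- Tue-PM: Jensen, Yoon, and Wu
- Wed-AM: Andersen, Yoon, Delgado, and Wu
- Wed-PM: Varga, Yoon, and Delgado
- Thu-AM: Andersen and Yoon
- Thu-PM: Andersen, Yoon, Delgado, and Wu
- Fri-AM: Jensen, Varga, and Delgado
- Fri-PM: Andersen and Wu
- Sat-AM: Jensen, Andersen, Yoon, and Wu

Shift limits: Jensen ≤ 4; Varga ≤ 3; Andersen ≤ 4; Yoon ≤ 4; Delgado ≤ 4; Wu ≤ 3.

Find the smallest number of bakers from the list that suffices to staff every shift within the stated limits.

13 slots to fill and no one can take more than 4, so at least ⌈13/4⌉ = 4 bakers are needed.
Jensen, Andersen, Yoon, and Wu alone can cover everything: Mon-PM→Andersen, Tue-AM→Jensen, Tue-PM→Jensen, Wed-AM→Andersen+Yoon, Wed-PM→Yoon, Thu-AM→Andersen, Thu-PM→Yoon, Fri-AM→Jensen, Fri-PM→Andersen+Wu, Sat-AM→Jensen+Yoon.

4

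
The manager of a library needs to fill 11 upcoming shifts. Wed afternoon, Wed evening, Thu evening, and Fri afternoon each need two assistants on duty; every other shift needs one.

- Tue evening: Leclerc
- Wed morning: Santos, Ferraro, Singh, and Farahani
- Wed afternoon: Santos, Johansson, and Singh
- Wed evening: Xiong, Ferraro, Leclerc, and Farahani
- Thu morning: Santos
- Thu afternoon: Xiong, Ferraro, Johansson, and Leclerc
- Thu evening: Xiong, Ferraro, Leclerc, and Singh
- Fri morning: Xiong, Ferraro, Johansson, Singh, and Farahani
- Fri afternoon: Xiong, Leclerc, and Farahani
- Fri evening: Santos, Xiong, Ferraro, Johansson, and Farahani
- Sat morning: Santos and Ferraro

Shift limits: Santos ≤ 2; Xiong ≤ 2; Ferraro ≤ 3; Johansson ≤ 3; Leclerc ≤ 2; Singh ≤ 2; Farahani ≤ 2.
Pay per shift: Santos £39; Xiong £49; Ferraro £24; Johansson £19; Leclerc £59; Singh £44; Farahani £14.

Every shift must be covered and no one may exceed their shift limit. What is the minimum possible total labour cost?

£480

Tue evening can only be covered by Leclerc, so that assignment is forced.
Thu morning can only be covered by Santos, so that assignment is forced.
Picking the cheapest available assistant for each shift independently would cost £410, but that ignores the shift limits.
An optimal schedule: Tue evening→Leclerc, Wed morning→Farahani, Wed afternoon→Johansson+Santos, Wed evening→Ferraro+Xiong, Thu morning→Santos, Thu afternoon→Johansson, Thu evening→Ferraro+Singh, Fri morning→Singh, Fri afternoon→Farahani+Xiong, Fri evening→Johansson, Sat morning→Ferraro.
Total: 59 + 14 + 19 + 39 + 24 + 49 + 39 + 19 + 24 + 44 + 44 + 14 + 49 + 19 + 24 = £480.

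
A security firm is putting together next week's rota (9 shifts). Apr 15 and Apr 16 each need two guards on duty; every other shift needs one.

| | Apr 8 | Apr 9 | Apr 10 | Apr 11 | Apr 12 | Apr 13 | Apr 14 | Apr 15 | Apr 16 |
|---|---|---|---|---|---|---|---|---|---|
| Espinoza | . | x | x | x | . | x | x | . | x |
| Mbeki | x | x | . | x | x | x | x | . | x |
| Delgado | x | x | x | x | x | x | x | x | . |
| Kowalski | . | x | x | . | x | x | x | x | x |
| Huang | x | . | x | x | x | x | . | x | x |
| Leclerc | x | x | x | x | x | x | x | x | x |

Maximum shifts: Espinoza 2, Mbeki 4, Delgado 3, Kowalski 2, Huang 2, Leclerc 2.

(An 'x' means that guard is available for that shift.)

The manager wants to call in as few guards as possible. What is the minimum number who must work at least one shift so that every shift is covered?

11 slots to fill and no one can take more than 4, so at least ⌈11/4⌉ = 3 guards are needed.
Any 3 guards together have capacity at most 4+3+2 = 9 < 11 slots, so 3 can never suffice.
Espinoza, Mbeki, Delgado, and Kowalski alone can cover everything: Apr 8→Mbeki, Apr 9→Mbeki, Apr 10→Espinoza, Apr 11→Espinoza, Apr 12→Mbeki, Apr 13→Delgado, Apr 14→Delgado, Apr 15→Delgado+Kowalski, Apr 16→Mbeki+Kowalski.

4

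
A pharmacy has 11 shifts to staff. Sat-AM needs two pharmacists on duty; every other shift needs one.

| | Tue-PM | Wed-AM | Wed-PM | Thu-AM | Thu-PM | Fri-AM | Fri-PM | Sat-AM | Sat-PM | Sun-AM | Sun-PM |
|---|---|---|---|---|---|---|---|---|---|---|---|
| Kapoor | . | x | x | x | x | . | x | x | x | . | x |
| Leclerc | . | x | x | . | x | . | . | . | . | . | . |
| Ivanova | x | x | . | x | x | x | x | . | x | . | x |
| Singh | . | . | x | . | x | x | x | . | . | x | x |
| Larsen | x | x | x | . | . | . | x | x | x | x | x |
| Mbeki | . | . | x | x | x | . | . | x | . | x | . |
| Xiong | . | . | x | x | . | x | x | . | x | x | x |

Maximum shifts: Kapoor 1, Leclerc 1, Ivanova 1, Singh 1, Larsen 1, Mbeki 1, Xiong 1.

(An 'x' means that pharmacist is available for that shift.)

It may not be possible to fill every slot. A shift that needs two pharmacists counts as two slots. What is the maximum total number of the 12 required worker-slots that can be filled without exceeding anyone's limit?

Total capacity across all pharmacists is 1+1+1+1+1+1+1 = 7, and 12 slots are needed, so at most 7 can be filled.
An assignment achieving 7: Tue-PM→Ivanova, Wed-AM→Leclerc, Thu-AM→Mbeki, Fri-AM→Singh, Sat-AM→Kapoor+Larsen, Sat-PM→Xiong.
Loads: Kapoor 1/1, Leclerc 1/1, Ivanova 1/1, Singh 1/1, Larsen 1/1, Mbeki 1/1, Xiong 1/1.

7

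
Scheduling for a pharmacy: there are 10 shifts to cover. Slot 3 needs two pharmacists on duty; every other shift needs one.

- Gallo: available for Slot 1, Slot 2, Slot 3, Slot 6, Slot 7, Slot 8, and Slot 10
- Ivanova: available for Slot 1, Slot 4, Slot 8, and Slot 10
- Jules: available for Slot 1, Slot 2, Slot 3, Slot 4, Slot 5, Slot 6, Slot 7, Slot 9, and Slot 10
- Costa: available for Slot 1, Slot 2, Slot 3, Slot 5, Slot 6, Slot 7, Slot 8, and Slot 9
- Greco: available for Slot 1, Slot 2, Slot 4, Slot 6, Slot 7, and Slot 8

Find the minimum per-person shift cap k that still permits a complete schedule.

3

With 5 pharmacists and 11 worker-slots to fill, someone must work at least ⌈11/5⌉ = 3 shifts, so k ≥ 3.
k = 3 works: Slot 1→Ivanova, Slot 2→Gallo, Slot 3→Gallo+Jules, Slot 4→Ivanova, Slot 5→Jules, Slot 6→Costa, Slot 7→Costa, Slot 8→Ivanova, Slot 9→Jules, Slot 10→Gallo.
Loads: Gallo 3, Ivanova 3, Jules 3, Costa 2, Greco 0 — all ≤ 3.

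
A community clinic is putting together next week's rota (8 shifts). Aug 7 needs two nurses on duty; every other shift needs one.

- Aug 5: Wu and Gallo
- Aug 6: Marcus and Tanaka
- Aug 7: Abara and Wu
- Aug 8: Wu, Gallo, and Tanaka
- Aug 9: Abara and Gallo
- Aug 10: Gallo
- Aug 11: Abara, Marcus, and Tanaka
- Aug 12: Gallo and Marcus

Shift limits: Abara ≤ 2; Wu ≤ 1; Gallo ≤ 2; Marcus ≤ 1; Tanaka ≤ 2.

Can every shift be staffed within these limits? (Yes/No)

Total capacity is 2+1+2+1+2 = 8 but 9 worker-slots are needed — infeasible.

No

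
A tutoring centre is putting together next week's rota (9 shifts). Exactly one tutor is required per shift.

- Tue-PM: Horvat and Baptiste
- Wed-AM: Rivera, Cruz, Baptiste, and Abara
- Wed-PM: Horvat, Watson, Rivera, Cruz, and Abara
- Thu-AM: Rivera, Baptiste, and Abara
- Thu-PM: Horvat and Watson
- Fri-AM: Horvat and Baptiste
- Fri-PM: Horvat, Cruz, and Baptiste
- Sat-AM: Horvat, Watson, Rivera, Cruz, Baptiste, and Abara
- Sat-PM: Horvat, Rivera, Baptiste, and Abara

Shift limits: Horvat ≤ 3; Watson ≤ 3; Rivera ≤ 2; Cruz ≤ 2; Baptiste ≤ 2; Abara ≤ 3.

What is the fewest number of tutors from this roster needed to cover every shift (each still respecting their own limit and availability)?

9 slots to fill and no one can take more than 3, so at least ⌈9/3⌉ = 3 tutors are needed.
Horvat, Watson, and Abara alone can cover everything: Tue-PM→Horvat, Wed-AM→Abara, Wed-PM→Watson, Thu-AM→Abara, Thu-PM→Watson, Fri-AM→Horvat, Fri-PM→Horvat, Sat-AM→Watson, Sat-PM→Abara.

3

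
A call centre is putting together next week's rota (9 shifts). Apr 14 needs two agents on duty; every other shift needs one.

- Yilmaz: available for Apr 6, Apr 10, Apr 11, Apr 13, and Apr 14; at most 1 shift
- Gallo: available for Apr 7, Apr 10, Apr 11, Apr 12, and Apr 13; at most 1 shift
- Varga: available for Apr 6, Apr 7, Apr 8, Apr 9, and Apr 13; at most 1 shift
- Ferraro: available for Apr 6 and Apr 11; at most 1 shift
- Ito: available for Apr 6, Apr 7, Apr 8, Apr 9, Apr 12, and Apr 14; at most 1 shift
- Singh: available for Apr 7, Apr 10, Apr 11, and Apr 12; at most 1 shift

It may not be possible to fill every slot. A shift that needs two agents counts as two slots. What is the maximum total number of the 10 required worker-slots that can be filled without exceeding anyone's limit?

6

Total capacity across all agents is 1+1+1+1+1+1 = 6, and 10 slots are needed, so at most 6 can be filled.
An assignment achieving 6: Apr 6→Ferraro, Apr 8→Varga, Apr 9→Ito, Apr 10→Gallo, Apr 12→Singh, Apr 14→Yilmaz.
Loads: Yilmaz 1/1, Gallo 1/1, Varga 1/1, Ferraro 1/1, Ito 1/1, Singh 1/1.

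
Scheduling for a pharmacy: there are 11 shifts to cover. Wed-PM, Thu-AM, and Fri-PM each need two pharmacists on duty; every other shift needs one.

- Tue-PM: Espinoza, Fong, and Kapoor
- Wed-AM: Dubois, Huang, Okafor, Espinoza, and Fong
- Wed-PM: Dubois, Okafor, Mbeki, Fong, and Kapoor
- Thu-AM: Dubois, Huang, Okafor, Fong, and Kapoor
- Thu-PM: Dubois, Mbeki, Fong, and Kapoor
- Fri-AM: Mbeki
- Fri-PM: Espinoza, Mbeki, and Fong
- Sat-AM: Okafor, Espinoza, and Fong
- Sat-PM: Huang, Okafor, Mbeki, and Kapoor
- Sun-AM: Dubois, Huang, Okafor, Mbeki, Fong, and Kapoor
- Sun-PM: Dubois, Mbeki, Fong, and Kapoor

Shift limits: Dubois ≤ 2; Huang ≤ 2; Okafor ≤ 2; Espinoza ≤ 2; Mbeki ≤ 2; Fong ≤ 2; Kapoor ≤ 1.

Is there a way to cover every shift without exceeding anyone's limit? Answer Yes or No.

Total capacity is 2+2+2+2+2+2+1 = 13 but 14 worker-slots are needed — infeasible.

No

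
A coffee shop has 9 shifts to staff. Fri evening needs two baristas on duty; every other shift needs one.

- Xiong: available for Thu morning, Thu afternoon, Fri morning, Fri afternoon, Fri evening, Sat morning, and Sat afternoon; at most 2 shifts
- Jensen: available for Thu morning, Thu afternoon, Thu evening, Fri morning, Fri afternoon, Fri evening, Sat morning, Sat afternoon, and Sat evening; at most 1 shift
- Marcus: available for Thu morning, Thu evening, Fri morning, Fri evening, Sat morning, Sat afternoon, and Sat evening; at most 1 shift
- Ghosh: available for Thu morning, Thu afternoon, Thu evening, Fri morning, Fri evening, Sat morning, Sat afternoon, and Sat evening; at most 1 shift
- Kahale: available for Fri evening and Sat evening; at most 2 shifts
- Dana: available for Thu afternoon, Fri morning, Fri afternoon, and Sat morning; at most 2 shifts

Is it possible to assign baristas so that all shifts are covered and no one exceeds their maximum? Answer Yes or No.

No

Total capacity is 2+1+1+1+2+2 = 9 but 10 worker-slots are needed — infeasible.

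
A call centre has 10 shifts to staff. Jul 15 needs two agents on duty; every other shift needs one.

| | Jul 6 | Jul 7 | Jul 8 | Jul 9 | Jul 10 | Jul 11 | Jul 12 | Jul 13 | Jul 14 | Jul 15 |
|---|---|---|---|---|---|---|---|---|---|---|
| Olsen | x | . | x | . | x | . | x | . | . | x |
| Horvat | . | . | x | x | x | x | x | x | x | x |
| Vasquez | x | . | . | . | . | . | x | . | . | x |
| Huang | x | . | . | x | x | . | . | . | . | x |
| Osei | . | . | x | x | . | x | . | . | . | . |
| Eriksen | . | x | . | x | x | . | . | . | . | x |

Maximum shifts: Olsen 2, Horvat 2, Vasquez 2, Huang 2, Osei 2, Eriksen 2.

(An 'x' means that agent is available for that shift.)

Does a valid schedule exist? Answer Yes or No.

Jul 7 can only be covered by Eriksen, so that assignment is forced.
Jul 13 can only be covered by Horvat, so that assignment is forced.
Jul 14 can only be covered by Horvat, so that assignment is forced.
One valid schedule: Jul 6→Olsen, Jul 7→Eriksen, Jul 8→Olsen, Jul 9→Huang, Jul 10→Huang, Jul 11→Osei, Jul 12→Vasquez, Jul 13→Horvat, Jul 14→Horvat, Jul 15→Vasquez+Eriksen.
Loads: Olsen 2/2, Horvat 2/2, Vasquez 2/2, Huang 2/2, Osei 1/2, Eriksen 2/2 — all within limits.

Yes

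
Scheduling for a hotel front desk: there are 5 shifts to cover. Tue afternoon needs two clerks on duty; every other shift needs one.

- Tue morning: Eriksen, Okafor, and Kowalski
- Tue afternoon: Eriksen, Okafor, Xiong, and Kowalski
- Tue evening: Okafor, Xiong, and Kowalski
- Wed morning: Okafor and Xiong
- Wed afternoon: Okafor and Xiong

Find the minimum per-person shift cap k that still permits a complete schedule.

2

With 4 clerks and 6 worker-slots to fill, someone must work at least ⌈6/4⌉ = 2 shifts, so k ≥ 2.
k = 2 works: Tue morning→Eriksen, Tue afternoon→Eriksen+Xiong, Tue evening→Xiong, Wed morning→Okafor, Wed afternoon→Okafor.
Loads: Eriksen 2, Okafor 2, Xiong 2, Kowalski 0 — all ≤ 2.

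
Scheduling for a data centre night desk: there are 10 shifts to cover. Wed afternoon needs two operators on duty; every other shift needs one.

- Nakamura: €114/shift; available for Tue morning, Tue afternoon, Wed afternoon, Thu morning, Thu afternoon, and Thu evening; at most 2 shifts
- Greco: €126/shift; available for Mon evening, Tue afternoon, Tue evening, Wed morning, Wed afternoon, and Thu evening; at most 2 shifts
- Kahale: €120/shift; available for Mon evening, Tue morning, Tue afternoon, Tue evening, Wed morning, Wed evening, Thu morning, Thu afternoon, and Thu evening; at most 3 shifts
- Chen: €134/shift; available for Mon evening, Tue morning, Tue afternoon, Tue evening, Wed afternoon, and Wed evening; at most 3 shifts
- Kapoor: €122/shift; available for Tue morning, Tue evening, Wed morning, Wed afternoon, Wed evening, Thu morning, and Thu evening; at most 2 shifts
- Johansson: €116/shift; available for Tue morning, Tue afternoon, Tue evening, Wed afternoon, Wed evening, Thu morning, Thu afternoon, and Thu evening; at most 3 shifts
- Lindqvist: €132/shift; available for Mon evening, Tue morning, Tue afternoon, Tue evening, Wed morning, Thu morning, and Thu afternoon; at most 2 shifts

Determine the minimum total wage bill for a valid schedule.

€1306

Picking the cheapest available operator for each shift independently would cost €1272, but that ignores the shift limits.
An optimal schedule: Mon evening→Kahale, Tue morning→Johansson, Tue afternoon→Kahale, Tue evening→Kapoor, Wed morning→Kahale, Wed afternoon→Kapoor+Greco, Wed evening→Johansson, Thu morning→Nakamura, Thu afternoon→Nakamura, Thu evening→Johansson.
Total: 120 + 116 + 120 + 122 + 120 + 122 + 126 + 116 + 114 + 114 + 116 = €1306.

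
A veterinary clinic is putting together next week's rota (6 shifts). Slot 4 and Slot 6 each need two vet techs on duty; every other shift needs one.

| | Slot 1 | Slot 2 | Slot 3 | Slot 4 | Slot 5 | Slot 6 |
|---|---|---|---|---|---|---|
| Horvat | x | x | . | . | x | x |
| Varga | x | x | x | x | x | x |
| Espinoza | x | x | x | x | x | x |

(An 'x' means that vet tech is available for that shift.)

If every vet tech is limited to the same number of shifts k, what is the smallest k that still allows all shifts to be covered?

With 3 vet techs and 8 worker-slots to fill, someone must work at least ⌈8/3⌉ = 3 shifts, so k ≥ 3.
k = 3 works: Slot 1→Horvat, Slot 2→Horvat, Slot 3→Varga, Slot 4→Varga+Espinoza, Slot 5→Horvat, Slot 6→Varga+Espinoza.
Loads: Horvat 3, Varga 3, Espinoza 2 — all ≤ 3.

3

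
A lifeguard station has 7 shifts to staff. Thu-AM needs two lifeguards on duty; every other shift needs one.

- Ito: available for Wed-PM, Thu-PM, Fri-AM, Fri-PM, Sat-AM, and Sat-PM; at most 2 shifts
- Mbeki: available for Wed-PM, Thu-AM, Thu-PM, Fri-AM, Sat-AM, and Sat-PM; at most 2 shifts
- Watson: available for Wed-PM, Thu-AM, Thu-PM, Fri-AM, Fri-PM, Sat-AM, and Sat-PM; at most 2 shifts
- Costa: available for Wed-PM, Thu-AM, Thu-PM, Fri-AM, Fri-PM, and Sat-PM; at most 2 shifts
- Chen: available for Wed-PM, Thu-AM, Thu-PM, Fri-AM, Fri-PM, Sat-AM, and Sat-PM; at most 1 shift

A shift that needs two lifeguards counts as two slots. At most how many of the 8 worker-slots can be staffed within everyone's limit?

Total capacity across all lifeguards is 2+2+2+2+1 = 9, and 8 slots are needed, so at most 8 can be filled.
An assignment achieving 8: Wed-PM→Mbeki, Thu-AM→Mbeki+Watson, Thu-PM→Watson, Fri-AM→Costa, Fri-PM→Ito, Sat-AM→Ito, Sat-PM→Costa.
Loads: Ito 2/2, Mbeki 2/2, Watson 2/2, Costa 2/2, Chen 0/1.

8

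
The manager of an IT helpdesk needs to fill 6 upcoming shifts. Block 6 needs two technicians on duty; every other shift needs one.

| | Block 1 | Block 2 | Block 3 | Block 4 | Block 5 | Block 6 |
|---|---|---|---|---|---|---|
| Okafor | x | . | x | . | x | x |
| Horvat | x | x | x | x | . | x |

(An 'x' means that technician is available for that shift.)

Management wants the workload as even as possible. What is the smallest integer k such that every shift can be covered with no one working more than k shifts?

4

With 2 technicians and 7 worker-slots to fill, someone must work at least ⌈7/2⌉ = 4 shifts, so k ≥ 4.
k = 4 works: Block 1→Okafor, Block 2→Horvat, Block 3→Okafor, Block 4→Horvat, Block 5→Okafor, Block 6→Okafor+Horvat.
Loads: Okafor 4, Horvat 3 — all ≤ 4.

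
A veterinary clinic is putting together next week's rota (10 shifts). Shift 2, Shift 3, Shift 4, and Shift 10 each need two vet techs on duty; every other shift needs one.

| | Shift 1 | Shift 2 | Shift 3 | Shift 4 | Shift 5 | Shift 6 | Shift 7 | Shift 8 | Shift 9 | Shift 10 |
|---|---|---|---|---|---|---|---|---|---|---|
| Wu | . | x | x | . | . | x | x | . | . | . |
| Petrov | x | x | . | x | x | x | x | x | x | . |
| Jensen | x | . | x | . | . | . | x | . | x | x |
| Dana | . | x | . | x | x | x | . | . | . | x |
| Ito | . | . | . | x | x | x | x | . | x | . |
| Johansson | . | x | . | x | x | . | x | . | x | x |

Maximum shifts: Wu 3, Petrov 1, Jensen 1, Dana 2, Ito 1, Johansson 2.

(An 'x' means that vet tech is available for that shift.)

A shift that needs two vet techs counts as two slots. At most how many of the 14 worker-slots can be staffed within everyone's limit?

10

Total capacity across all vet techs is 3+1+1+2+1+2 = 10, and 14 slots are needed, so at most 10 can be filled.
An assignment achieving 10: Shift 1→Jensen, Shift 2→Wu+Dana, Shift 3→Wu, Shift 4→Ito+Johansson, Shift 6→Wu, Shift 8→Petrov, Shift 10→Dana+Johansson.
Loads: Wu 3/3, Petrov 1/1, Jensen 1/1, Dana 2/2, Ito 1/1, Johansson 2/2.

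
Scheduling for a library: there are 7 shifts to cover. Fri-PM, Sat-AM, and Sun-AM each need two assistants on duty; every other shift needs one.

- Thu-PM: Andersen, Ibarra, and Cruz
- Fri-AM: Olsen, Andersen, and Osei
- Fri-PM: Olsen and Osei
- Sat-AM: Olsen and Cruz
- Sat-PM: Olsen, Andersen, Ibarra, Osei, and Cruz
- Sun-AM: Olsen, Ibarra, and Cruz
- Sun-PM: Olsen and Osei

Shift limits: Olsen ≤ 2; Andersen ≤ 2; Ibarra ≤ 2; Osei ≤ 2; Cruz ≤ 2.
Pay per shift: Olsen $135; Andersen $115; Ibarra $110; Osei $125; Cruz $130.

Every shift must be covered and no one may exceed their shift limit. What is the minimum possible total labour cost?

$1230

Fri-PM can only be covered by Olsen and Osei, so that assignment is forced.
Sat-AM can only be covered by Olsen and Cruz, so that assignment is forced.
Picking the cheapest available assistant for each shift independently would cost $1225, but that ignores the shift limits.
An optimal schedule: Thu-PM→Andersen, Fri-AM→Andersen, Fri-PM→Olsen+Osei, Sat-AM→Olsen+Cruz, Sat-PM→Ibarra, Sun-AM→Ibarra+Cruz, Sun-PM→Osei.
Total: 115 + 115 + 135 + 125 + 135 + 130 + 110 + 110 + 130 + 125 = $1230.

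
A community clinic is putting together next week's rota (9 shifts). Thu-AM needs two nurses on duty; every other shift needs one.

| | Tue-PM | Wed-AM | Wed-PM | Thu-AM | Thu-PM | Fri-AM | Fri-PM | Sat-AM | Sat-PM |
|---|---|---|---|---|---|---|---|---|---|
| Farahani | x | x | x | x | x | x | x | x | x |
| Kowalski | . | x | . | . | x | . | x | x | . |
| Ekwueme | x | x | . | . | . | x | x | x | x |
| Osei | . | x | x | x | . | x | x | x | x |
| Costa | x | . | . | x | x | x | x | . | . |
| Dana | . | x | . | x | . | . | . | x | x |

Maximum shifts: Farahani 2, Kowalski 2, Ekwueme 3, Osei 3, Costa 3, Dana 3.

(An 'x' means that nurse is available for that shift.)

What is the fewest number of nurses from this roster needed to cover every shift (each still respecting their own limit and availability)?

10 slots to fill and no one can take more than 3, so at least ⌈10/3⌉ = 4 nurses are needed.
Farahani, Kowalski, Ekwueme, and Osei alone can cover everything: Tue-PM→Farahani, Wed-AM→Kowalski, Wed-PM→Osei, Thu-AM→Farahani+Osei, Thu-PM→Kowalski, Fri-AM→Ekwueme, Fri-PM→Ekwueme, Sat-AM→Osei, Sat-PM→Ekwueme.

4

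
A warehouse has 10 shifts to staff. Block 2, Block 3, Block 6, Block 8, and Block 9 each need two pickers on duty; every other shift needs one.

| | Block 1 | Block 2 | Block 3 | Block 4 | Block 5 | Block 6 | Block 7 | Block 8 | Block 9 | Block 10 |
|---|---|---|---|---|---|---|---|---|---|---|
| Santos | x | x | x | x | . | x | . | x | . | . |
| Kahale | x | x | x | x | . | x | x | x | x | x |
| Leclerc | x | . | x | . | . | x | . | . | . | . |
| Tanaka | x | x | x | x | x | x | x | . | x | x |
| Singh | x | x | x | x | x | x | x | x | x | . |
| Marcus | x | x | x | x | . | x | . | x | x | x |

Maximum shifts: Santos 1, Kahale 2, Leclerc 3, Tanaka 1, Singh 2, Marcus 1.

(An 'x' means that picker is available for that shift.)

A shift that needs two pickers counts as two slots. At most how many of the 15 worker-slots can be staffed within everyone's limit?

10

Total capacity across all pickers is 1+2+3+1+2+1 = 10, and 15 slots are needed, so at most 10 can be filled.
An assignment achieving 10: Block 1→Leclerc, Block 3→Leclerc, Block 5→Tanaka, Block 6→Leclerc, Block 7→Kahale, Block 8→Santos+Singh, Block 9→Singh+Marcus, Block 10→Kahale.
Loads: Santos 1/1, Kahale 2/2, Leclerc 3/3, Tanaka 1/1, Singh 2/2, Marcus 1/1.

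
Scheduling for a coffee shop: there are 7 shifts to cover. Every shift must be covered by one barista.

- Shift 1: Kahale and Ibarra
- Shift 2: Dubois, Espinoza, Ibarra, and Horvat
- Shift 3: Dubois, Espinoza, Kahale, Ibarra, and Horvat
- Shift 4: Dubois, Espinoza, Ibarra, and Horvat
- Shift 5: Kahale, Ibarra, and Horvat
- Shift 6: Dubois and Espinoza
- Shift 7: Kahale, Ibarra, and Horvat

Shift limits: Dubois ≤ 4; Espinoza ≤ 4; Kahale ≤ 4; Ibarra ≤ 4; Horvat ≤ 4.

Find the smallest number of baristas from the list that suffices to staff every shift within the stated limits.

7 slots to fill and no one can take more than 4, so at least ⌈7/4⌉ = 2 baristas are needed.
Dubois and Kahale alone can cover everything: Shift 1→Kahale, Shift 2→Dubois, Shift 3→Dubois, Shift 4→Dubois, Shift 5→Kahale, Shift 6→Dubois, Shift 7→Kahale.

2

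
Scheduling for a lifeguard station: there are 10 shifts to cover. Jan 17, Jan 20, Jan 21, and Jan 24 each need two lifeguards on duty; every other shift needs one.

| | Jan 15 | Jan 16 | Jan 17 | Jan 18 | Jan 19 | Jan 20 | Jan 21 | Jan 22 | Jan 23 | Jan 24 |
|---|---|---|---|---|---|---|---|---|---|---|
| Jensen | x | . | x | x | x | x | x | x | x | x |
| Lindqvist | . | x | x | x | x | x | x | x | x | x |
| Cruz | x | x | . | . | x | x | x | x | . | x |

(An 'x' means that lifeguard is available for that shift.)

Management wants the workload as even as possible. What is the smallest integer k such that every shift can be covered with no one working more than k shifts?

5

With 3 lifeguards and 14 worker-slots to fill, someone must work at least ⌈14/3⌉ = 5 shifts, so k ≥ 5.
k = 5 works: Jan 15→Jensen, Jan 16→Lindqvist, Jan 17→Jensen+Lindqvist, Jan 18→Jensen, Jan 19→Jensen, Jan 20→Lindqvist+Cruz, Jan 21→Lindqvist+Cruz, Jan 22→Cruz, Jan 23→Jensen, Jan 24→Lindqvist+Cruz.
Loads: Jensen 5, Lindqvist 5, Cruz 4 — all ≤ 5.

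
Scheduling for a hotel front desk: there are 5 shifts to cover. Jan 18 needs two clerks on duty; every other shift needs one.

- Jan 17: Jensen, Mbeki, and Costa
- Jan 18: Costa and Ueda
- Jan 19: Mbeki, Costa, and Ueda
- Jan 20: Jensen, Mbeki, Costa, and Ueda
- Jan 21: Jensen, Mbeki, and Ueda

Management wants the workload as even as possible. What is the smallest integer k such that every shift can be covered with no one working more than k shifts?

With 4 clerks and 6 worker-slots to fill, someone must work at least ⌈6/4⌉ = 2 shifts, so k ≥ 2.
k = 2 works: Jan 17→Jensen, Jan 18→Costa+Ueda, Jan 19→Mbeki, Jan 20→Mbeki, Jan 21→Jensen.
Loads: Jensen 2, Mbeki 2, Costa 1, Ueda 1 — all ≤ 2.

2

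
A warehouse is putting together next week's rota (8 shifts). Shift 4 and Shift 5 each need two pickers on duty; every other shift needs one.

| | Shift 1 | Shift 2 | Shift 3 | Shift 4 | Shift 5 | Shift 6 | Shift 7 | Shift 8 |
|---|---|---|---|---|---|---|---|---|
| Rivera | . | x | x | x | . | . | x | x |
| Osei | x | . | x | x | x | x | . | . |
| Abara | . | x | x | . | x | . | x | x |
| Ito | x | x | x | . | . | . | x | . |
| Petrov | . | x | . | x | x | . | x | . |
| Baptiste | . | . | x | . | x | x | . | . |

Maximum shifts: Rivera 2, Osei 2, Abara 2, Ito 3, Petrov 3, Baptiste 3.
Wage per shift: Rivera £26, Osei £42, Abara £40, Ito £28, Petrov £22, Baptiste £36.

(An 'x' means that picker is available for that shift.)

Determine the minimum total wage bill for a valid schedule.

Picking the cheapest available picker for each shift independently would cost £266, but that ignores the shift limits.
An optimal schedule: Shift 1→Ito, Shift 2→Petrov, Shift 3→Ito, Shift 4→Petrov+Rivera, Shift 5→Petrov+Baptiste, Shift 6→Baptiste, Shift 7→Ito, Shift 8→Rivera.
Total: 28 + 22 + 28 + 22 + 26 + 22 + 36 + 36 + 28 + 26 = £274.

£274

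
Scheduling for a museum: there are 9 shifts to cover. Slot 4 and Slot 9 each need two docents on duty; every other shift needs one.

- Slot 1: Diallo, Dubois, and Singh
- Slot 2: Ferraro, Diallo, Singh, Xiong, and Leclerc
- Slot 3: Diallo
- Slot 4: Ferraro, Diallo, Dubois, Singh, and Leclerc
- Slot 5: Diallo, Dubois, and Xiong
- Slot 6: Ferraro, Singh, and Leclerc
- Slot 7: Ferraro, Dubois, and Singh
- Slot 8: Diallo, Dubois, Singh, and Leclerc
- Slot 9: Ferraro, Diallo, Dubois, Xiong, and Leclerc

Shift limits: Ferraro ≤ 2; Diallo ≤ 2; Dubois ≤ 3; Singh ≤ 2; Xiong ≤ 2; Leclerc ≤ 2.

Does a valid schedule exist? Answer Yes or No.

Yes

Slot 3 can only be covered by Diallo, so that assignment is forced.
One valid schedule: Slot 1→Diallo, Slot 2→Singh, Slot 3→Diallo, Slot 4→Dubois+Singh, Slot 5→Dubois, Slot 6→Ferraro, Slot 7→Ferraro, Slot 8→Dubois, Slot 9→Xiong+Leclerc.
Loads: Ferraro 2/2, Diallo 2/2, Dubois 3/3, Singh 2/2, Xiong 1/2, Leclerc 1/2 — all within limits.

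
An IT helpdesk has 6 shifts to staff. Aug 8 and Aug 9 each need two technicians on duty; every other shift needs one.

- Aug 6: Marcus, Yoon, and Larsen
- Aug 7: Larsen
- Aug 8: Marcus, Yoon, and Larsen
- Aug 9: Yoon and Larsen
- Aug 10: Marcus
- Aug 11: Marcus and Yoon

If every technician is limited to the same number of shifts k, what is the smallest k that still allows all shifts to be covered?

With 3 technicians and 8 worker-slots to fill, someone must work at least ⌈8/3⌉ = 3 shifts, so k ≥ 3.
k = 3 works: Aug 6→Marcus, Aug 7→Larsen, Aug 8→Yoon+Larsen, Aug 9→Yoon+Larsen, Aug 10→Marcus, Aug 11→Marcus.
Loads: Marcus 3, Yoon 2, Larsen 3 — all ≤ 3.

3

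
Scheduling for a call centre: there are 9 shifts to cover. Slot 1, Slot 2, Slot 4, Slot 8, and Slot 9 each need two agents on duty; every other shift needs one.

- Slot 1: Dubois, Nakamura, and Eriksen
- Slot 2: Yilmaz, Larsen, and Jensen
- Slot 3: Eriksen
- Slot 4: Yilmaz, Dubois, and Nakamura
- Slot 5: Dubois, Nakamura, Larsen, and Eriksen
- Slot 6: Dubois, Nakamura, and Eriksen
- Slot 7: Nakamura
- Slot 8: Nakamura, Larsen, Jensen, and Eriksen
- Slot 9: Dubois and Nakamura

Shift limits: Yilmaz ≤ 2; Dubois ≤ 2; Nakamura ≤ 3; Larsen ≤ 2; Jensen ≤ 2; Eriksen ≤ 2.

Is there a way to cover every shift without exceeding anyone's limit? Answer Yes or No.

No

Total capacity is 2+2+3+2+2+2 = 13 but 14 worker-slots are needed — infeasible.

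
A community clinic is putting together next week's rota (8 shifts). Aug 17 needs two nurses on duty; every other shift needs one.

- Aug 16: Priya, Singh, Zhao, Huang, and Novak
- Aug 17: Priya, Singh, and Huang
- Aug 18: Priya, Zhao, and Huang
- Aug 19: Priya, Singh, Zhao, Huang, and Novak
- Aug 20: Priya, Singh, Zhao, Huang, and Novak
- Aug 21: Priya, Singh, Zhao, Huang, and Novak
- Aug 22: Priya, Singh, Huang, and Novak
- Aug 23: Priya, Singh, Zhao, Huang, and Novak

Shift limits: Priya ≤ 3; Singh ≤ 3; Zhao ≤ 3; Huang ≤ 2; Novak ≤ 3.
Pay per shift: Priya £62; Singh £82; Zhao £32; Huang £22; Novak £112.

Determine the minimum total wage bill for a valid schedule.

£408

Picking the cheapest available nurse for each shift independently would cost £238, but that ignores the shift limits.
An optimal schedule: Aug 16→Zhao, Aug 17→Huang+Priya, Aug 18→Huang, Aug 19→Zhao, Aug 20→Zhao, Aug 21→Priya, Aug 22→Priya, Aug 23→Singh.
Total: 32 + 22 + 62 + 22 + 32 + 32 + 62 + 62 + 82 = £408.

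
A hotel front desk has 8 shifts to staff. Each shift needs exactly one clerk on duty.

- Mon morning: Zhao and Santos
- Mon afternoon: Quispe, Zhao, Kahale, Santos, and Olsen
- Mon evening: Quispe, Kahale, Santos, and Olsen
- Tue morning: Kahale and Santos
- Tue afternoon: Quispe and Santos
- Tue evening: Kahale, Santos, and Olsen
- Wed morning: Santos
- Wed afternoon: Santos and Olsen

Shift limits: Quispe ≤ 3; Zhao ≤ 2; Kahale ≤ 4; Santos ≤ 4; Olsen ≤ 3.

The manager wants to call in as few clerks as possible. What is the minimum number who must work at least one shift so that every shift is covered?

8 slots to fill and no one can take more than 4, so at least ⌈8/4⌉ = 2 clerks are needed.
Kahale and Santos alone can cover everything: Mon morning→Santos, Mon afternoon→Kahale, Mon evening→Kahale, Tue morning→Kahale, Tue afternoon→Santos, Tue evening→Kahale, Wed morning→Santos, Wed afternoon→Santos.

2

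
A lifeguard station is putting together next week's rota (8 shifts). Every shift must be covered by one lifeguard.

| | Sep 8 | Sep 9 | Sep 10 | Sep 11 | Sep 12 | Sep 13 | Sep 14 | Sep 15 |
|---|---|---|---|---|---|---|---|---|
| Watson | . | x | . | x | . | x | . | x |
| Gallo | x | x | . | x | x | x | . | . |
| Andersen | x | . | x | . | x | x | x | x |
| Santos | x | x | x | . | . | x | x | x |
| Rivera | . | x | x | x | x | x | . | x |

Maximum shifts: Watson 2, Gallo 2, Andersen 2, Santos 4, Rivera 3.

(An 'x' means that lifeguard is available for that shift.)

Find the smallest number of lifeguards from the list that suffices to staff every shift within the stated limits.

8 slots to fill and no one can take more than 4, so at least ⌈8/4⌉ = 2 lifeguards are needed.
Any 2 lifeguards together have capacity at most 4+3 = 7 < 8 slots, so 2 can never suffice.
Watson, Gallo, and Santos alone can cover everything: Sep 8→Gallo, Sep 9→Santos, Sep 10→Santos, Sep 11→Watson, Sep 12→Gallo, Sep 13→Santos, Sep 14→Santos, Sep 15→Watson.

3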